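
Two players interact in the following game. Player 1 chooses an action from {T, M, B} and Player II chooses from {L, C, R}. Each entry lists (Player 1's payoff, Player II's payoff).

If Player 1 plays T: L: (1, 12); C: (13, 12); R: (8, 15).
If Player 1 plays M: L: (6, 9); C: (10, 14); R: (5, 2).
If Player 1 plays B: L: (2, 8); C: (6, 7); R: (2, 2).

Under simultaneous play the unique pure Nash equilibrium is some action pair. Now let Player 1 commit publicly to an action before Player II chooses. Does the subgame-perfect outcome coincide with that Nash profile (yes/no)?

no

Player II best-responds to each possible Player 1 move:
- T → Player II plays R (best of 12, 12, 15); Player 1 gets 8.
- M → Player II plays C (best of 9, 14, 2); Player 1 gets 10.
- B → Player II plays L (best of 8, 7, 2); Player 1 gets 2.
Player 1's induced payoffs are 8, 10, 2, so Player 1 commits to M. Subgame-perfect outcome: (M, C) with payoffs (10, 14).
Now find the simultaneous Nash equilibrium.
Player 1's best replies: L→M; C→T; R→T.
Player II's best replies: T→R; M→C; B→L.
The unique mutual best reply is (T, R), giving (8, 15).
Sequential outcome (M, C) differs from the Nash profile (T, R).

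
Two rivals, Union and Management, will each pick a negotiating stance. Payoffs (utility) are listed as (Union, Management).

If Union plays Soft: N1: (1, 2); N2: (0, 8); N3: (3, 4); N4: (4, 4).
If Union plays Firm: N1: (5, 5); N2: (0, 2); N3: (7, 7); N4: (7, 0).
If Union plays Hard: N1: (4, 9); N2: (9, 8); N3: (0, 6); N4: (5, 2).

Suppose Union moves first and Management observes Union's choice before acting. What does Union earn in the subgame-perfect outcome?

7

Solve by backward induction (Union leads).
- Soft: BR = N2, leader payoff 0.
- Firm: BR = N3, leader payoff 7.
- Hard: BR = N1, leader payoff 4.
Maximizing over 0, 7, 4, Union chooses Firm. Subgame-perfect outcome: (Firm, N3) with payoffs (7, 7).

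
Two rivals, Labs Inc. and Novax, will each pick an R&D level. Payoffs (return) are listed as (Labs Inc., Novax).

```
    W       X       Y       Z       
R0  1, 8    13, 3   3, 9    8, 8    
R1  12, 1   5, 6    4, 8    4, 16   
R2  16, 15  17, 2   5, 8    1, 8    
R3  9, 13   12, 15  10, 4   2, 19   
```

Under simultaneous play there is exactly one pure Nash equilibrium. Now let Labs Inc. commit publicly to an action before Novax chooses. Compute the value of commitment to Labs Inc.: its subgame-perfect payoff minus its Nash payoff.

Backward induction with Labs Inc. moving first.
- R0 → Novax plays Y (best of 8, 3, 9, 8); Labs Inc. gets 3.
- R1 → Novax plays Z (best of 1, 6, 8, 16); Labs Inc. gets 4.
- R2 → Novax plays W (best of 15, 2, 8, 8); Labs Inc. gets 16.
- R3 → Novax plays Z (best of 13, 15, 4, 19); Labs Inc. gets 2.
Among 3, 4, 16, 2, the best is 16 at R2. Subgame-perfect outcome: (R2, W) with payoffs (16, 15).
Under simultaneous play:
Labs Inc.'s best replies: W→R2; X→R2; Y→R3; Z→R0.
Novax's best replies: R0→Y; R1→Z; R2→W; R3→Z.
The unique mutual best reply is (R2, W), giving (16, 15).
Labs Inc.'s commitment gain: 16 − 16 = 0.

0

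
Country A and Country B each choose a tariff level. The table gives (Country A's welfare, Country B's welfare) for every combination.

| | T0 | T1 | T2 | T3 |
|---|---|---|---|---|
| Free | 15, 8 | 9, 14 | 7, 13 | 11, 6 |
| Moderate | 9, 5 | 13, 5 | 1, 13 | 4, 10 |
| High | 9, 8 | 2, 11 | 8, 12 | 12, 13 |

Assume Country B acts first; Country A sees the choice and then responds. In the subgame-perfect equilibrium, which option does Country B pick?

T3

Country A best-responds to each possible Country B move:
- T0: BR = Free, leader payoff 8.
- T1: BR = Moderate, leader payoff 5.
- T2: BR = High, leader payoff 12.
- T3: BR = High, leader payoff 13.
Country B's induced payoffs are 8, 5, 12, 13, so Country B commits to T3. Subgame-perfect outcome: (High, T3) with payoffs (12, 13).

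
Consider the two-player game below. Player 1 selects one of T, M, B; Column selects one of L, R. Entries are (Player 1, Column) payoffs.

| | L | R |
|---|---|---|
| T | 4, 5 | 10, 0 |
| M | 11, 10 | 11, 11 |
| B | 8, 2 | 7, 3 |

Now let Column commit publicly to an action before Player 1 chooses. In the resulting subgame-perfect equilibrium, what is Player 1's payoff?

11

Solve by backward induction (Column leads).
- L: BR = M, leader payoff 10.
- R: BR = M, leader payoff 11.
Maximizing over 10, 11, Column chooses R. Subgame-perfect outcome: (M, R) with payoffs (11, 11).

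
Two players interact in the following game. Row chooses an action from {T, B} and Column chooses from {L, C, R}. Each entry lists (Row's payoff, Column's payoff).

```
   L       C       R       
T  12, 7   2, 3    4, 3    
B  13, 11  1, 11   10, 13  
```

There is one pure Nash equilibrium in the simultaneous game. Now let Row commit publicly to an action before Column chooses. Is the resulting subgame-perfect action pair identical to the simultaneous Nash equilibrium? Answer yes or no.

no

Solve by backward induction (Row leads).
- T → Column plays L (best of 7, 3, 3); Row gets 12.
- B → Column plays R (best of 11, 11, 13); Row gets 10.
Maximizing over 12, 10, Row chooses T. Subgame-perfect outcome: (T, L) with payoffs (12, 7).
For the simultaneous game, intersect best replies.
Row's best replies: L→B; C→T; R→B.
Column's best replies: T→L; B→R.
Only (B, R) has each player best-responding; Nash payoffs (10, 13).
Sequential outcome (T, L) differs from the Nash profile (B, R).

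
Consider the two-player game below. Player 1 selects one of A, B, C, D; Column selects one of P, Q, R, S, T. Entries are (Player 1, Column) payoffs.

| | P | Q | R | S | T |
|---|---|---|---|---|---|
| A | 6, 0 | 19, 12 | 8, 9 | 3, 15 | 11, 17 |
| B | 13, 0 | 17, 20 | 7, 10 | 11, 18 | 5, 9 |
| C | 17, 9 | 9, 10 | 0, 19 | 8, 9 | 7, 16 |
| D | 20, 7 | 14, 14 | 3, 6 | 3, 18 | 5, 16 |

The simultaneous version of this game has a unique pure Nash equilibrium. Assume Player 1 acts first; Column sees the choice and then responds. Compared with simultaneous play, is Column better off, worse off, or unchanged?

Solve by backward induction (Player 1 leads).
- A: BR = T, leader payoff 11.
- B: BR = Q, leader payoff 17.
- C: BR = R, leader payoff 0.
- D: BR = S, leader payoff 3.
Maximizing over 11, 17, 0, 3, Player 1 chooses B. Subgame-perfect outcome: (B, Q) with payoffs (17, 20).
Under simultaneous play:
Player 1's best replies: P→D; Q→A; R→A; S→B; T→A.
Column's best replies: A→T; B→Q; C→R; D→S.
The unique mutual best reply is (A, T), giving (11, 17).
Column earns 20 sequentially versus 17 at the Nash outcome: better off.

better off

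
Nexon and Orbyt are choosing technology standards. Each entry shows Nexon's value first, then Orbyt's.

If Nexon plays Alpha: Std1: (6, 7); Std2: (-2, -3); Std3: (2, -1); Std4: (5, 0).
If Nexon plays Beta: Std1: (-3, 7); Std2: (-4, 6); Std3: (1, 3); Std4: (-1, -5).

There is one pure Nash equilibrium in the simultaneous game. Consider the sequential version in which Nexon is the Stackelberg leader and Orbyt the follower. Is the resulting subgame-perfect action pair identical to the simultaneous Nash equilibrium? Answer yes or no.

Work backward from Orbyt's decision.
- Alpha: Orbyt compares 7, -3, -1, 0 and picks Std1; Nexon would get 6.
- Beta: Orbyt compares 7, 6, 3, -5 and picks Std1; Nexon would get -3.
Among 6, -3, the best is 6 at Alpha. Subgame-perfect outcome: (Alpha, Std1) with payoffs (6, 7).
For the simultaneous game, intersect best replies.
Nexon's best replies: Std1→Alpha; Std2→Alpha; Std3→Alpha; Std4→Alpha.
Orbyt's best replies: Alpha→Std1; Beta→Std1.
The unique mutual best reply is (Alpha, Std1), giving (6, 7).
Sequential outcome (Alpha, Std1) coincides with the Nash profile (Alpha, Std1).

yes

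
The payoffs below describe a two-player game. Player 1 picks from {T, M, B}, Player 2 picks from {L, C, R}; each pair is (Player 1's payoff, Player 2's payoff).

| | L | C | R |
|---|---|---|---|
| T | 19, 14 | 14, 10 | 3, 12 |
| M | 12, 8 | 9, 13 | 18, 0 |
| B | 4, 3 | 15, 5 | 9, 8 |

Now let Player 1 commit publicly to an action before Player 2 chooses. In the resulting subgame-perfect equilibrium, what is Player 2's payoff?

14

Backward induction with Player 1 moving first.
- T → Player 2 plays L (best of 14, 10, 12); Player 1 gets 19.
- M → Player 2 plays C (best of 8, 13, 0); Player 1 gets 9.
- B → Player 2 plays R (best of 3, 5, 8); Player 1 gets 9.
Among 19, 9, 9, the best is 19 at T. Subgame-perfect outcome: (T, L) with payoffs (19, 14).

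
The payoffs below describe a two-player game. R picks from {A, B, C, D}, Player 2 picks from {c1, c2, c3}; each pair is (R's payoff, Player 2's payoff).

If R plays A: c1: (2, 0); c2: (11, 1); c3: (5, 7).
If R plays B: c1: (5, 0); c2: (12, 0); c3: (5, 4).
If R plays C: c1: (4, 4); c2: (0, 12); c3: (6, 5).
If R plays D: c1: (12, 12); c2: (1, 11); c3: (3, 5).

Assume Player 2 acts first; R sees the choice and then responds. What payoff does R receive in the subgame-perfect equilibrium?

12

R best-responds to each possible Player 2 move:
- c1: BR = D, leader payoff 12.
- c2: BR = B, leader payoff 0.
- c3: BR = C, leader payoff 5.
Player 2's induced payoffs are 12, 0, 5, so Player 2 commits to c1. Subgame-perfect outcome: (D, c1) with payoffs (12, 12).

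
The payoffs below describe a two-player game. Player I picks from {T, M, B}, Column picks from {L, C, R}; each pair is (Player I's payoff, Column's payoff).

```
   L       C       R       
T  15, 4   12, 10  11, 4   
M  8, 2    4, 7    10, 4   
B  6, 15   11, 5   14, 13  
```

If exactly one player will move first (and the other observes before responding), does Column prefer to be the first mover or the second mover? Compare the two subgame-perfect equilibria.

first

If Player I leads: Column's best replies are T→C, M→C, B→L; Player I's induced payoffs 12, 4, 6; outcome (T, C), payoffs (12, 10).
If Column leads: Player I's best replies are L→T, C→T, R→B; Column's induced payoffs 4, 10, 13; outcome (B, R), payoffs (14, 13).
Column gets 13 moving first and 10 moving second, so Column prefers to move first.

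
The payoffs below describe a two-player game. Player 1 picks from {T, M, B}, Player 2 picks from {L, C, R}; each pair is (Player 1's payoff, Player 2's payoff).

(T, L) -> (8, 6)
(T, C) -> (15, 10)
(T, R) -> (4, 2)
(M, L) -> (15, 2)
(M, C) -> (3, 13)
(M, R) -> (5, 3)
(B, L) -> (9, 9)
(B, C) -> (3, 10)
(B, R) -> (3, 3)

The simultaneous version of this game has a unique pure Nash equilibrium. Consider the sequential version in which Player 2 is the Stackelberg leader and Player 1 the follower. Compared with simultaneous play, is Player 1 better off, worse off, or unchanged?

unchanged

Backward induction with Player 2 moving first.
- L: BR = M, leader payoff 2.
- C: BR = T, leader payoff 10.
- R: BR = M, leader payoff 3.
Player 2's induced payoffs are 2, 10, 3, so Player 2 commits to C. Subgame-perfect outcome: (T, C) with payoffs (15, 10).
For the simultaneous game, intersect best replies.
Player 1's best replies: L→M; C→T; R→M.
Player 2's best replies: T→C; M→C; B→C.
The unique mutual best reply is (T, C), giving (15, 10).
Player 1 earns 15 sequentially versus 15 at the Nash outcome: unchanged.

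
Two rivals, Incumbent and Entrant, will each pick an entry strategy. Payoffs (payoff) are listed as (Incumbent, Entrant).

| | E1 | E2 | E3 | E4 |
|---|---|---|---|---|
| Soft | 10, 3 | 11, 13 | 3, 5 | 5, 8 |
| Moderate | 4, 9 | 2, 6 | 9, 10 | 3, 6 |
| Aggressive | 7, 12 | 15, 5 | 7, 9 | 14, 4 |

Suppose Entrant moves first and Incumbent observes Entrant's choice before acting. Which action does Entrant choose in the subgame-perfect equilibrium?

Incumbent best-responds to each possible Entrant move:
- E1: BR = Soft, leader payoff 3.
- E2: BR = Aggressive, leader payoff 5.
- E3: BR = Moderate, leader payoff 10.
- E4: BR = Aggressive, leader payoff 4.
Entrant's induced payoffs are 3, 5, 10, 4, so Entrant commits to E3. Subgame-perfect outcome: (Moderate, E3) with payoffs (9, 10).

E3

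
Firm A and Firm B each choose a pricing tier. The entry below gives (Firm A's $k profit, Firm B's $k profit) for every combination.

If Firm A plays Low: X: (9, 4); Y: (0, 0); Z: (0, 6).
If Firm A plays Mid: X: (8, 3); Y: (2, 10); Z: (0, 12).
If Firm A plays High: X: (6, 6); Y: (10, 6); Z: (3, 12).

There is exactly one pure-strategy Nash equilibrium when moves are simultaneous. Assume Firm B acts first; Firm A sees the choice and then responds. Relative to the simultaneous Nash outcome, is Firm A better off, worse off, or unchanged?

unchanged

Firm A best-responds to each possible Firm B move:
- X: BR = Low, leader payoff 4.
- Y: BR = High, leader payoff 6.
- Z: BR = High, leader payoff 12.
Firm B's induced payoffs are 4, 6, 12, so Firm B commits to Z. Subgame-perfect outcome: (High, Z) with payoffs (3, 12).
For the simultaneous game, intersect best replies.
Firm A's best replies: X→Low; Y→High; Z→High.
Firm B's best replies: Low→Z; Mid→Z; High→Z.
The unique mutual best reply is (High, Z), giving (3, 12).
Firm A earns 3 sequentially versus 3 at the Nash outcome: unchanged.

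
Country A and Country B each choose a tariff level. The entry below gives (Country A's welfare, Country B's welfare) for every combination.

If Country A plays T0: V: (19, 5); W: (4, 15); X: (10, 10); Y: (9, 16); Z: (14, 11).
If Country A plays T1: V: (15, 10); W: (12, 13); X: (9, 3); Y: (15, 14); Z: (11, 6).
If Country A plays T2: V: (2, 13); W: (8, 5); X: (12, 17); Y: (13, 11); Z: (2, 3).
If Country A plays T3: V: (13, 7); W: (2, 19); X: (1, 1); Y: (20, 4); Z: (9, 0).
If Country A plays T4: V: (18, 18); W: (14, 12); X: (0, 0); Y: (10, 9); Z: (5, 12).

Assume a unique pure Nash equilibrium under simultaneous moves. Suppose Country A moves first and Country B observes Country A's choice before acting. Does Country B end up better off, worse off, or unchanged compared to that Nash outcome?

Work backward from Country B's decision.
- T0: Country B compares 5, 15, 10, 16, 11 and picks Y; Country A would get 9.
- T1: Country B compares 10, 13, 3, 14, 6 and picks Y; Country A would get 15.
- T2: Country B compares 13, 5, 17, 11, 3 and picks X; Country A would get 12.
- T3: Country B compares 7, 19, 1, 4, 0 and picks W; Country A would get 2.
- T4: Country B compares 18, 12, 0, 9, 12 and picks V; Country A would get 18.
Country A's induced payoffs are 9, 15, 12, 2, 18, so Country A commits to T4. Subgame-perfect outcome: (T4, V) with payoffs (18, 18).
Now find the simultaneous Nash equilibrium.
Country A's best replies: V→T0; W→T4; X→T2; Y→T3; Z→T0.
Country B's best replies: T0→Y; T1→Y; T2→X; T3→W; T4→V.
The unique mutual best reply is (T2, X), giving (12, 17).
Country B earns 18 sequentially versus 17 at the Nash outcome: better off.

better off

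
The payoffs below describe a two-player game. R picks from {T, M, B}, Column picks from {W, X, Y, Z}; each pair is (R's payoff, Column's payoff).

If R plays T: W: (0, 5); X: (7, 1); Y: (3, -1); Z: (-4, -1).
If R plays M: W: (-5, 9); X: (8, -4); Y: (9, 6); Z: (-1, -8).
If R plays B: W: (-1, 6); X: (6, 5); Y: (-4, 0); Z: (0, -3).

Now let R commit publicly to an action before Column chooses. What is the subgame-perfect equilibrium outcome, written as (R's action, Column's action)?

Backward induction with R moving first.
- T: Column compares 5, 1, -1, -1 and picks W; R would get 0.
- M: Column compares 9, -4, 6, -8 and picks W; R would get -5.
- B: Column compares 6, 5, 0, -3 and picks W; R would get -1.
R's induced payoffs are 0, -5, -1, so R commits to T. Subgame-perfect outcome: (T, W) with payoffs (0, 5).

(T, W)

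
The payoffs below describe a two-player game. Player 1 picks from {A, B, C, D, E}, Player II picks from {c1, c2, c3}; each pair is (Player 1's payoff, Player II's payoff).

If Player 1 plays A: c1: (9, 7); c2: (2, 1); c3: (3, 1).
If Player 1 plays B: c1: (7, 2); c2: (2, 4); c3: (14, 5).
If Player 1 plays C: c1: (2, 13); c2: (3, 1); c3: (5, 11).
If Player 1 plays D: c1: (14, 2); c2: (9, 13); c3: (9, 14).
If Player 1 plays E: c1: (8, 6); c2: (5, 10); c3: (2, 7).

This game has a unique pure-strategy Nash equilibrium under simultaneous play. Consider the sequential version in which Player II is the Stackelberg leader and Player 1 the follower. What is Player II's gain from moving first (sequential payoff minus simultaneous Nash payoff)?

8

Solve by backward induction (Player II leads).
- c1: Player 1 compares 9, 7, 2, 14, 8 and picks D; Player II would get 2.
- c2: Player 1 compares 2, 2, 3, 9, 5 and picks D; Player II would get 13.
- c3: Player 1 compares 3, 14, 5, 9, 2 and picks B; Player II would get 5.
Maximizing over 2, 13, 5, Player II chooses c2. Subgame-perfect outcome: (D, c2) with payoffs (9, 13).
Under simultaneous play:
Player 1's best replies: c1→D; c2→D; c3→B.
Player II's best replies: A→c1; B→c3; C→c1; D→c3; E→c2.
The unique mutual best reply is (B, c3), giving (14, 5).
Player II's commitment gain: 13 − 5 = 8.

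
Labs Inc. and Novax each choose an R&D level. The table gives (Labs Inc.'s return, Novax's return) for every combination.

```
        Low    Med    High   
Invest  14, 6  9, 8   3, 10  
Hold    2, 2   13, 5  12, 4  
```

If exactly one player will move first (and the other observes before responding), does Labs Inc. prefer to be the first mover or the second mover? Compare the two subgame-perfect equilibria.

second

If Labs Inc. leads: Novax's best replies are Invest→High, Hold→Med; Labs Inc.'s induced payoffs 3, 13; outcome (Hold, Med), payoffs (13, 5).
If Novax leads: Labs Inc.'s best replies are Low→Invest, Med→Hold, High→Hold; Novax's induced payoffs 6, 5, 4; outcome (Invest, Low), payoffs (14, 6).
Labs Inc. gets 13 moving first and 14 moving second, so Labs Inc. prefers to move second.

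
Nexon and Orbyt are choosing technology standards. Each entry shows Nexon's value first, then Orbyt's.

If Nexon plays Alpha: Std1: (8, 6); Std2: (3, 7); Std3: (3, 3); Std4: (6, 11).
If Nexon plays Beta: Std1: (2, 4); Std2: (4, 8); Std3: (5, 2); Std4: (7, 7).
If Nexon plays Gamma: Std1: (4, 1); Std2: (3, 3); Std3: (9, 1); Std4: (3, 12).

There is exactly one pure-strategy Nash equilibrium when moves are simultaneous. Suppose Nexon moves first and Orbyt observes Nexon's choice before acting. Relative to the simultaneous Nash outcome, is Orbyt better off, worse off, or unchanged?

better off

Backward induction with Nexon moving first.
- Alpha: BR = Std4, leader payoff 6.
- Beta: BR = Std2, leader payoff 4.
- Gamma: BR = Std4, leader payoff 3.
Among 6, 4, 3, the best is 6 at Alpha. Subgame-perfect outcome: (Alpha, Std4) with payoffs (6, 11).
Now find the simultaneous Nash equilibrium.
Nexon's best replies: Std1→Alpha; Std2→Beta; Std3→Gamma; Std4→Beta.
Orbyt's best replies: Alpha→Std4; Beta→Std2; Gamma→Std4.
The unique mutual best reply is (Beta, Std2), giving (4, 8).
Orbyt earns 11 sequentially versus 8 at the Nash outcome: better off.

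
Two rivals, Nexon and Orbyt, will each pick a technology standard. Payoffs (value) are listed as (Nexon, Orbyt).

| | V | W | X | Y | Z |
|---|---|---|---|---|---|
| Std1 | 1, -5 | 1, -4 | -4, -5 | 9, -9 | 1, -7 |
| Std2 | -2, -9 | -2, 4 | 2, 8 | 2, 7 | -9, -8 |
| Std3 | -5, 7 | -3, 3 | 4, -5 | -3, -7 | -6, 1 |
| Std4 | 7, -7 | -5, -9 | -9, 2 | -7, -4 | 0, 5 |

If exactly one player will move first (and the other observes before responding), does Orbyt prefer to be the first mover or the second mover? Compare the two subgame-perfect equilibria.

second

If Nexon leads: Orbyt's best replies are Std1→W, Std2→X, Std3→V, Std4→Z; Nexon's induced payoffs 1, 2, -5, 0; outcome (Std2, X), payoffs (2, 8).
If Orbyt leads: Nexon's best replies are V→Std4, W→Std1, X→Std3, Y→Std1, Z→Std1; Orbyt's induced payoffs -7, -4, -5, -9, -7; outcome (Std1, W), payoffs (1, -4).
Orbyt gets -4 moving first and 8 moving second, so Orbyt prefers to move second.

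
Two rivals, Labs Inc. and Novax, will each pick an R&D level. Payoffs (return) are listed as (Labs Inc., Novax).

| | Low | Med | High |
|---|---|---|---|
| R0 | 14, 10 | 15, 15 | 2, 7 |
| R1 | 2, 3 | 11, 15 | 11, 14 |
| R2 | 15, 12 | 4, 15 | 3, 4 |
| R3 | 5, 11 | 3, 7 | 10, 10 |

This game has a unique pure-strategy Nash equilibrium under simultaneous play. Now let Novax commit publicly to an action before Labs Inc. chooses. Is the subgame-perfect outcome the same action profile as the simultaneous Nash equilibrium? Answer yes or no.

Labs Inc. best-responds to each possible Novax move:
- Low: BR = R2, leader payoff 12.
- Med: BR = R0, leader payoff 15.
- High: BR = R1, leader payoff 14.
Novax's induced payoffs are 12, 15, 14, so Novax commits to Med. Subgame-perfect outcome: (R0, Med) with payoffs (15, 15).
Under simultaneous play:
Labs Inc.'s best replies: Low→R2; Med→R0; High→R1.
Novax's best replies: R0→Med; R1→Med; R2→Med; R3→Low.
Only (R0, Med) has each player best-responding; Nash payoffs (15, 15).
Sequential outcome (R0, Med) coincides with the Nash profile (R0, Med).

yes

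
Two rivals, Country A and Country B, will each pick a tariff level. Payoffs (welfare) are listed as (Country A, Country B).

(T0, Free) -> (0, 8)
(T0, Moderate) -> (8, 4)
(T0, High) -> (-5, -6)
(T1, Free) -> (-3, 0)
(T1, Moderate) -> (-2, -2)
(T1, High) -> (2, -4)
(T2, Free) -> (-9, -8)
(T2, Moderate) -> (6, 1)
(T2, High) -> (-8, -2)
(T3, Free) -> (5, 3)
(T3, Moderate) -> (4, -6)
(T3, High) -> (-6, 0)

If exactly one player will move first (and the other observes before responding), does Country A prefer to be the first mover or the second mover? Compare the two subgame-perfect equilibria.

If Country A leads: Country B's best replies are T0→Free, T1→Free, T2→Moderate, T3→Free; Country A's induced payoffs 0, -3, 6, 5; outcome (T2, Moderate), payoffs (6, 1).
If Country B leads: Country A's best replies are Free→T3, Moderate→T0, High→T1; Country B's induced payoffs 3, 4, -4; outcome (T0, Moderate), payoffs (8, 4).
Country A gets 6 moving first and 8 moving second, so Country A prefers to move second.

second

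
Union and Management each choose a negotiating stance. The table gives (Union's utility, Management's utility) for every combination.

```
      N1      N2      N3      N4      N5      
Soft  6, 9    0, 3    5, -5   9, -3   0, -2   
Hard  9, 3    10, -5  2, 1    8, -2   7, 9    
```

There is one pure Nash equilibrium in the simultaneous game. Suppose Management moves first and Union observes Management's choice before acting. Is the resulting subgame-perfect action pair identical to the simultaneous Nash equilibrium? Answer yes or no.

Work backward from Union's decision.
- N1: Union compares 6, 9 and picks Hard; Management would get 3.
- N2: Union compares 0, 10 and picks Hard; Management would get -5.
- N3: Union compares 5, 2 and picks Soft; Management would get -5.
- N4: Union compares 9, 8 and picks Soft; Management would get -3.
- N5: Union compares 0, 7 and picks Hard; Management would get 9.
Maximizing over 3, -5, -5, -3, 9, Management chooses N5. Subgame-perfect outcome: (Hard, N5) with payoffs (7, 9).
For the simultaneous game, intersect best replies.
Union's best replies: N1→Hard; N2→Hard; N3→Soft; N4→Soft; N5→Hard.
Management's best replies: Soft→N1; Hard→N5.
The unique mutual best reply is (Hard, N5), giving (7, 9).
Sequential outcome (Hard, N5) coincides with the Nash profile (Hard, N5).

yes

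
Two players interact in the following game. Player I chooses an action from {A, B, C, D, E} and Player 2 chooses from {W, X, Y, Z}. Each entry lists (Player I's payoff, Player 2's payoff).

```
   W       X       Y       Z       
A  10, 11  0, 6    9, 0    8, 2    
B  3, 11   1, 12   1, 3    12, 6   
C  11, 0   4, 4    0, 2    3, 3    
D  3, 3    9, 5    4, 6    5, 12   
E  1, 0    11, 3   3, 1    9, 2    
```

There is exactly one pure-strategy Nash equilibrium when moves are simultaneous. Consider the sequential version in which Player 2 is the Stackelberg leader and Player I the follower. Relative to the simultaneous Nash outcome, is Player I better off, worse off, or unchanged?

Player I best-responds to each possible Player 2 move:
- W: BR = C, leader payoff 0.
- X: BR = E, leader payoff 3.
- Y: BR = A, leader payoff 0.
- Z: BR = B, leader payoff 6.
Maximizing over 0, 3, 0, 6, Player 2 chooses Z. Subgame-perfect outcome: (B, Z) with payoffs (12, 6).
Now find the simultaneous Nash equilibrium.
Player I's best replies: W→C; X→E; Y→A; Z→B.
Player 2's best replies: A→W; B→X; C→X; D→Z; E→X.
Only (E, X) has each player best-responding; Nash payoffs (11, 3).
Player I earns 12 sequentially versus 11 at the Nash outcome: better off.

better off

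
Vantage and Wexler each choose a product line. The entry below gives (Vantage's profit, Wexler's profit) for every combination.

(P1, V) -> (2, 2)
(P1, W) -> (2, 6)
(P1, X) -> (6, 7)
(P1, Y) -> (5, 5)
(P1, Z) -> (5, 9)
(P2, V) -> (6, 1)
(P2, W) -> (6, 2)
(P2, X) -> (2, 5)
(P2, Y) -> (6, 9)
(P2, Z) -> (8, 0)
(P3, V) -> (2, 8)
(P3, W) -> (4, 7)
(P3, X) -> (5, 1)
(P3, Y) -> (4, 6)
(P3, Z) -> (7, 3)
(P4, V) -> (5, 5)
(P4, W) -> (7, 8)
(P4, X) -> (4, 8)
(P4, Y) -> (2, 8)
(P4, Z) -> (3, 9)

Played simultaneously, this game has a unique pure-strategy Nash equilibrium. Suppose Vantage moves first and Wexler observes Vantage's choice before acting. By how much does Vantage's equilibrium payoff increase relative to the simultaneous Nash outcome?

Work backward from Wexler's decision.
- P1: BR = Z, leader payoff 5.
- P2: BR = Y, leader payoff 6.
- P3: BR = V, leader payoff 2.
- P4: BR = Z, leader payoff 3.
Maximizing over 5, 6, 2, 3, Vantage chooses P2. Subgame-perfect outcome: (P2, Y) with payoffs (6, 9).
For the simultaneous game, intersect best replies.
Vantage's best replies: V→P2; W→P4; X→P1; Y→P2; Z→P2.
Wexler's best replies: P1→Z; P2→Y; P3→V; P4→Z.
The unique mutual best reply is (P2, Y), giving (6, 9).
Vantage's commitment gain: 6 − 6 = 0.

0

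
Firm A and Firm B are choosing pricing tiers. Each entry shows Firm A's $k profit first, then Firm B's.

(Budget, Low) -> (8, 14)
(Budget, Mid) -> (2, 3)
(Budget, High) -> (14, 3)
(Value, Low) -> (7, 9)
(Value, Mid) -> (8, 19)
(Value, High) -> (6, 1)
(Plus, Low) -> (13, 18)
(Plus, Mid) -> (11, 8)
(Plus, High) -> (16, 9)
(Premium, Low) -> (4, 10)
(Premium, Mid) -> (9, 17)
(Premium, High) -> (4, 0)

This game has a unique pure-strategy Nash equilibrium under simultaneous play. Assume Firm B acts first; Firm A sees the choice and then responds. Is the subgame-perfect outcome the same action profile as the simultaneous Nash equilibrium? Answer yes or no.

Backward induction with Firm B moving first.
- Low: Firm A compares 8, 7, 13, 4 and picks Plus; Firm B would get 18.
- Mid: Firm A compares 2, 8, 11, 9 and picks Plus; Firm B would get 8.
- High: Firm A compares 14, 6, 16, 4 and picks Plus; Firm B would get 9.
Among 18, 8, 9, the best is 18 at Low. Subgame-perfect outcome: (Plus, Low) with payoffs (13, 18).
For the simultaneous game, intersect best replies.
Firm A's best replies: Low→Plus; Mid→Plus; High→Plus.
Firm B's best replies: Budget→Low; Value→Mid; Plus→Low; Premium→Mid.
The unique mutual best reply is (Plus, Low), giving (13, 18).
Sequential outcome (Plus, Low) coincides with the Nash profile (Plus, Low).

yes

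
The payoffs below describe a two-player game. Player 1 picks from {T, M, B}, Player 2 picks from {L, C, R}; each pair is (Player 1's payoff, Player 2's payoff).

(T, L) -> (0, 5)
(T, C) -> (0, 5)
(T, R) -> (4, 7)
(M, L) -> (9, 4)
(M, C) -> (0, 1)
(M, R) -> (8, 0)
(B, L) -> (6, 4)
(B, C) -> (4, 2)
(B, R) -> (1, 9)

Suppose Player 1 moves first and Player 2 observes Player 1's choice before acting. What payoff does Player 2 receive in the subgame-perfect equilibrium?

4

Work backward from Player 2's decision.
- T: BR = R, leader payoff 4.
- M: BR = L, leader payoff 9.
- B: BR = R, leader payoff 1.
Maximizing over 4, 9, 1, Player 1 chooses M. Subgame-perfect outcome: (M, L) with payoffs (9, 4).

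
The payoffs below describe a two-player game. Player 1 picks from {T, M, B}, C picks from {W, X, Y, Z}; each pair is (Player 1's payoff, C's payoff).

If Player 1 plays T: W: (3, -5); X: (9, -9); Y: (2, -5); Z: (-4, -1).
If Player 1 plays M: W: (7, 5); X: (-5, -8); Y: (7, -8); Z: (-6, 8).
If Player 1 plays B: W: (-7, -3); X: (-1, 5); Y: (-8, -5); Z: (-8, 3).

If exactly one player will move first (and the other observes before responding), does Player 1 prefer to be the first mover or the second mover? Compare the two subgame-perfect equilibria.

If Player 1 leads: C's best replies are T→Z, M→Z, B→X; Player 1's induced payoffs -4, -6, -1; outcome (B, X), payoffs (-1, 5).
If C leads: Player 1's best replies are W→M, X→T, Y→M, Z→T; C's induced payoffs 5, -9, -8, -1; outcome (M, W), payoffs (7, 5).
Player 1 gets -1 moving first and 7 moving second, so Player 1 prefers to move second.

second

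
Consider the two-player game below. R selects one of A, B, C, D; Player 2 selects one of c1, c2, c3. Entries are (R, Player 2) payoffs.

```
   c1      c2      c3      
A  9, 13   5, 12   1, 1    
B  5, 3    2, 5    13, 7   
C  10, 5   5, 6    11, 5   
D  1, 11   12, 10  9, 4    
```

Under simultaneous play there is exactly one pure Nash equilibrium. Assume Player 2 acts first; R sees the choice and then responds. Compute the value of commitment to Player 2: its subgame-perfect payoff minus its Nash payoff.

Backward induction with Player 2 moving first.
- c1: BR = C, leader payoff 5.
- c2: BR = D, leader payoff 10.
- c3: BR = B, leader payoff 7.
Maximizing over 5, 10, 7, Player 2 chooses c2. Subgame-perfect outcome: (D, c2) with payoffs (12, 10).
Under simultaneous play:
R's best replies: c1→C; c2→D; c3→B.
Player 2's best replies: A→c1; B→c3; C→c2; D→c1.
The unique mutual best reply is (B, c3), giving (13, 7).
Player 2's commitment gain: 10 − 7 = 3.

3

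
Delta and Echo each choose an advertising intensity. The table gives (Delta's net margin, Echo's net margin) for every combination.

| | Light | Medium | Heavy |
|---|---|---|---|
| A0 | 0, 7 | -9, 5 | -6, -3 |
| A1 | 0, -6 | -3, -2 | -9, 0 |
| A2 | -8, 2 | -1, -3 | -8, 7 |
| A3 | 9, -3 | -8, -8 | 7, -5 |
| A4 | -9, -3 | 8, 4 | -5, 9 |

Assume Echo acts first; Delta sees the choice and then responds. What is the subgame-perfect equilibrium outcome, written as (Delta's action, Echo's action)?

Delta best-responds to each possible Echo move:
- Light → Delta plays A3 (best of 0, 0, -8, 9, -9); Echo gets -3.
- Medium → Delta plays A4 (best of -9, -3, -1, -8, 8); Echo gets 4.
- Heavy → Delta plays A3 (best of -6, -9, -8, 7, -5); Echo gets -5.
Maximizing over -3, 4, -5, Echo chooses Medium. Subgame-perfect outcome: (A4, Medium) with payoffs (8, 4).

(A4, Medium)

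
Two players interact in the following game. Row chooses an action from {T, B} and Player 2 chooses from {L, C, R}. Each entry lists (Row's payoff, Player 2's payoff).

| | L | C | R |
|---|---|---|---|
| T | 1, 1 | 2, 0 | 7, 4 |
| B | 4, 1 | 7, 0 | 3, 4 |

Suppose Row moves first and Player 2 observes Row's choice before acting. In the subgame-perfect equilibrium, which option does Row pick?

T

Player 2 best-responds to each possible Row move:
- T: BR = R, leader payoff 7.
- B: BR = R, leader payoff 3.
Maximizing over 7, 3, Row chooses T. Subgame-perfect outcome: (T, R) with payoffs (7, 4).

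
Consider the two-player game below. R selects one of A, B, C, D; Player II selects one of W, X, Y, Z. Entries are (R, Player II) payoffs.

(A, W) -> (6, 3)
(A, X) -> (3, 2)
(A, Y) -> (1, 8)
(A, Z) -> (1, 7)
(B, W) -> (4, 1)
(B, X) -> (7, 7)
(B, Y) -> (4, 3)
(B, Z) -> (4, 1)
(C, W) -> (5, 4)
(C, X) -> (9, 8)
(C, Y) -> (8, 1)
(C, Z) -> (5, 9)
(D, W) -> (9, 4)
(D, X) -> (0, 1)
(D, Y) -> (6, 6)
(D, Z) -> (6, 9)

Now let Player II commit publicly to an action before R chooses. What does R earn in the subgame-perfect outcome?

6

Backward induction with Player II moving first.
- W → R plays D (best of 6, 4, 5, 9); Player II gets 4.
- X → R plays C (best of 3, 7, 9, 0); Player II gets 8.
- Y → R plays C (best of 1, 4, 8, 6); Player II gets 1.
- Z → R plays D (best of 1, 4, 5, 6); Player II gets 9.
Maximizing over 4, 8, 1, 9, Player II chooses Z. Subgame-perfect outcome: (D, Z) with payoffs (6, 9).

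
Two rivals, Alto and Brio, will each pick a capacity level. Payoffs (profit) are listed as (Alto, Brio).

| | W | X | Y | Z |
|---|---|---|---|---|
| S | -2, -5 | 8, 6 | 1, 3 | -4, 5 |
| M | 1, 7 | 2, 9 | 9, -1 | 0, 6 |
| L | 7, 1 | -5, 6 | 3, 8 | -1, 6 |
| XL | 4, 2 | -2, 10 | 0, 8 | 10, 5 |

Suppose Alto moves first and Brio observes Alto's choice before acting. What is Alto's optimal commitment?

S

Solve by backward induction (Alto leads).
- S: Brio compares -5, 6, 3, 5 and picks X; Alto would get 8.
- M: Brio compares 7, 9, -1, 6 and picks X; Alto would get 2.
- L: Brio compares 1, 6, 8, 6 and picks Y; Alto would get 3.
- XL: Brio compares 2, 10, 8, 5 and picks X; Alto would get -2.
Among 8, 2, 3, -2, the best is 8 at S. Subgame-perfect outcome: (S, X) with payoffs (8, 6).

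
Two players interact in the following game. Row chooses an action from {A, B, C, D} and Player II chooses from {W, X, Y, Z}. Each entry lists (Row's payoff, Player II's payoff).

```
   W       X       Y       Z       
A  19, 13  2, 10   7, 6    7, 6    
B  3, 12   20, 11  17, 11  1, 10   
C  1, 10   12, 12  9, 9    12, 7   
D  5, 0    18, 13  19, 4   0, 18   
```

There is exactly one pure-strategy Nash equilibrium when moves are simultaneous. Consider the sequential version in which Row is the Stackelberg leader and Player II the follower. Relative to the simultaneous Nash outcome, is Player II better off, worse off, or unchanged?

Player II best-responds to each possible Row move:
- A: Player II compares 13, 10, 6, 6 and picks W; Row would get 19.
- B: Player II compares 12, 11, 11, 10 and picks W; Row would get 3.
- C: Player II compares 10, 12, 9, 7 and picks X; Row would get 12.
- D: Player II compares 0, 13, 4, 18 and picks Z; Row would get 0.
Among 19, 3, 12, 0, the best is 19 at A. Subgame-perfect outcome: (A, W) with payoffs (19, 13).
For the simultaneous game, intersect best replies.
Row's best replies: W→A; X→B; Y→D; Z→C.
Player II's best replies: A→W; B→W; C→X; D→Z.
The unique mutual best reply is (A, W), giving (19, 13).
Player II earns 13 sequentially versus 13 at the Nash outcome: unchanged.

unchanged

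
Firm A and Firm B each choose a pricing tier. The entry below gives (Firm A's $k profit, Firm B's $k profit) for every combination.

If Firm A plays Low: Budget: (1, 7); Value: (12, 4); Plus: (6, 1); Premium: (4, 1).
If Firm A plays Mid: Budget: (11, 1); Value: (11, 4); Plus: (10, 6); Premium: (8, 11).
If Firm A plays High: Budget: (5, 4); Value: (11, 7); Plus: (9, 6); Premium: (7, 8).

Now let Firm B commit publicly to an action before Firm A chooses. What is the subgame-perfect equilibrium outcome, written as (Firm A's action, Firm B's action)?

(Mid, Premium)

Backward induction with Firm B moving first.
- Budget: BR = Mid, leader payoff 1.
- Value: BR = Low, leader payoff 4.
- Plus: BR = Mid, leader payoff 6.
- Premium: BR = Mid, leader payoff 11.
Firm B's induced payoffs are 1, 4, 6, 11, so Firm B commits to Premium. Subgame-perfect outcome: (Mid, Premium) with payoffs (8, 11).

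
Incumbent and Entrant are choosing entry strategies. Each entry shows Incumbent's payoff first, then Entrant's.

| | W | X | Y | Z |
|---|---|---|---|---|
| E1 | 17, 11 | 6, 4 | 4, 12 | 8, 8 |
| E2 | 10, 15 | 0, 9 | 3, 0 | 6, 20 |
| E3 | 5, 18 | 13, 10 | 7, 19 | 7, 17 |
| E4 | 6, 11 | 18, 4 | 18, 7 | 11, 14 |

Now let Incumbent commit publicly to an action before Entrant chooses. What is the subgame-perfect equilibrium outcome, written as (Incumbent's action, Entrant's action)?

(E4, Z)

Work backward from Entrant's decision.
- E1: BR = Y, leader payoff 4.
- E2: BR = Z, leader payoff 6.
- E3: BR = Y, leader payoff 7.
- E4: BR = Z, leader payoff 11.
Incumbent's induced payoffs are 4, 6, 7, 11, so Incumbent commits to E4. Subgame-perfect outcome: (E4, Z) with payoffs (11, 14).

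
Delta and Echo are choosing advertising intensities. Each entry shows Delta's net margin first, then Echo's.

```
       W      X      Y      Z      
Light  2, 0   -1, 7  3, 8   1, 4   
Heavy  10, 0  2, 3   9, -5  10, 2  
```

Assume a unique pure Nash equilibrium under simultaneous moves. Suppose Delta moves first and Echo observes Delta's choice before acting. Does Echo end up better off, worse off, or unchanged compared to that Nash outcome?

better off

Echo best-responds to each possible Delta move:
- Light → Echo plays Y (best of 0, 7, 8, 4); Delta gets 3.
- Heavy → Echo plays X (best of 0, 3, -5, 2); Delta gets 2.
Delta's induced payoffs are 3, 2, so Delta commits to Light. Subgame-perfect outcome: (Light, Y) with payoffs (3, 8).
Now find the simultaneous Nash equilibrium.
Delta's best replies: W→Heavy; X→Heavy; Y→Heavy; Z→Heavy.
Echo's best replies: Light→Y; Heavy→X.
Only (Heavy, X) has each player best-responding; Nash payoffs (2, 3).
Echo earns 8 sequentially versus 3 at the Nash outcome: better off.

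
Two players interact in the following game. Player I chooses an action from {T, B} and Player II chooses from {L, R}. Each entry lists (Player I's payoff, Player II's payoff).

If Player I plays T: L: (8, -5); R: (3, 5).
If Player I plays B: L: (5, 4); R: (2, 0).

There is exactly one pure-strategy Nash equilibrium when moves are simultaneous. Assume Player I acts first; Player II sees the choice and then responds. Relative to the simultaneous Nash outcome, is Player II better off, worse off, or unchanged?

worse off

Backward induction with Player I moving first.
- T: Player II compares -5, 5 and picks R; Player I would get 3.
- B: Player II compares 4, 0 and picks L; Player I would get 5.
Maximizing over 3, 5, Player I chooses B. Subgame-perfect outcome: (B, L) with payoffs (5, 4).
Now find the simultaneous Nash equilibrium.
Player I's best replies: L→T; R→T.
Player II's best replies: T→R; B→L.
The unique mutual best reply is (T, R), giving (3, 5).
Player II earns 4 sequentially versus 5 at the Nash outcome: worse off.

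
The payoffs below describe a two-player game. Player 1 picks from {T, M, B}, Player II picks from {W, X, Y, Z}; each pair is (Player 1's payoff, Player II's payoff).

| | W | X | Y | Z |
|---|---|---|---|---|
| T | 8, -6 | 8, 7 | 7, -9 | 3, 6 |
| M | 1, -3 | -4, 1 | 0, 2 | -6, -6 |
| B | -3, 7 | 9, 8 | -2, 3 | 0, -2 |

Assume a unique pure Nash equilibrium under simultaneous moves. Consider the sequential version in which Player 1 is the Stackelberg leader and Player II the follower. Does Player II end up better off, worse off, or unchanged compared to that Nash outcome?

Work backward from Player II's decision.
- T → Player II plays X (best of -6, 7, -9, 6); Player 1 gets 8.
- M → Player II plays Y (best of -3, 1, 2, -6); Player 1 gets 0.
- B → Player II plays X (best of 7, 8, 3, -2); Player 1 gets 9.
Player 1's induced payoffs are 8, 0, 9, so Player 1 commits to B. Subgame-perfect outcome: (B, X) with payoffs (9, 8).
Now find the simultaneous Nash equilibrium.
Player 1's best replies: W→T; X→B; Y→T; Z→T.
Player II's best replies: T→X; M→Y; B→X.
Only (B, X) has each player best-responding; Nash payoffs (9, 8).
Player II earns 8 sequentially versus 8 at the Nash outcome: unchanged.

unchanged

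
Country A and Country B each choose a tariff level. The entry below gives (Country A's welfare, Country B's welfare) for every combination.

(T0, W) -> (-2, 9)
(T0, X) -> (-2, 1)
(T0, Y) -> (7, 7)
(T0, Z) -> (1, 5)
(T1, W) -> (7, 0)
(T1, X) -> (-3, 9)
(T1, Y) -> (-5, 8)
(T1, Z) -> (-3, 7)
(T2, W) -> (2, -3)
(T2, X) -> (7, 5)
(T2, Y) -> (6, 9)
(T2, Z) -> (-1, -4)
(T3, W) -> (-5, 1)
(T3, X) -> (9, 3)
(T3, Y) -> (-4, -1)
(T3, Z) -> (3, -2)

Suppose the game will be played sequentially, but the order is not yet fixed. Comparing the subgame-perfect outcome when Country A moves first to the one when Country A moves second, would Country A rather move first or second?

first

If Country A leads: Country B's best replies are T0→W, T1→X, T2→Y, T3→X; Country A's induced payoffs -2, -3, 6, 9; outcome (T3, X), payoffs (9, 3).
If Country B leads: Country A's best replies are W→T1, X→T3, Y→T0, Z→T3; Country B's induced payoffs 0, 3, 7, -2; outcome (T0, Y), payoffs (7, 7).
Country A gets 9 moving first and 7 moving second, so Country A prefers to move first.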